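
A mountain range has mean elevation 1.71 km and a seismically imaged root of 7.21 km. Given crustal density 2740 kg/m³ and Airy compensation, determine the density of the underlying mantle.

3390 kg/m³

Airy balance: ρ_c h = (ρ_m − ρ_c) r → ρ_m = ρ_c (1 + h/r).
ρ_m = 2740 × (1 + 1.71 km/7.21 km) = 3390 kg/m³.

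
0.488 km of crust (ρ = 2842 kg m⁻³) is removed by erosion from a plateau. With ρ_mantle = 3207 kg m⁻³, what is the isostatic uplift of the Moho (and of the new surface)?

Unloading: uplift u = e ρ_c/ρ_m = 0.488 km × 2842/3207 = 0.432 km.

0.432 km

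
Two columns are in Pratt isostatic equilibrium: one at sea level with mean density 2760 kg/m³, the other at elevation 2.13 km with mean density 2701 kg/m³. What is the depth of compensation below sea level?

ρ_ref D = ρ (D + h) → D (ρ_ref − ρ) = ρ h.
D = ρ h/(ρ_ref − ρ) = 2701 × 2.13 km/(2760 − 2701) = 97.5 km.

97.5 km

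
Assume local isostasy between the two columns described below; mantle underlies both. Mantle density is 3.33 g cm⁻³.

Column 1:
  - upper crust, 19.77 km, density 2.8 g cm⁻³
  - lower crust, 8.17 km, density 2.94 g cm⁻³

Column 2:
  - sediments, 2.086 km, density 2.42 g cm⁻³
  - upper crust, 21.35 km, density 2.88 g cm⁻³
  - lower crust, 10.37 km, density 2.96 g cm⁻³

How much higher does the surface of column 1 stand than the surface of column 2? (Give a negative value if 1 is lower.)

−0.504 km

For any compensation level in the mantle, the mantle terms cancel and isostasy reduces to e = (Σt_1 − Σt_2) − (Σ(ρt)_1 − Σ(ρt)_2) / ρ_m.
Σt_1 = 27.94 km; Σt_2 = 33.806 km; Σ(ρt)_1 = 79.3758; Σ(ρt)_2 = 97.23132 (in km·g cm⁻³).
e = (27.94 − 33.806) − (79.3758 − 97.23132) / 3.33 = −0.504 km.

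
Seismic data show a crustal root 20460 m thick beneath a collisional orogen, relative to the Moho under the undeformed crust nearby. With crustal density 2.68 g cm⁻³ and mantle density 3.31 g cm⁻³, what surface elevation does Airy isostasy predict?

Isostatic balance requires: ρ_c h = (ρ_m − ρ_c) r.
h = r (ρ_m − ρ_c) / ρ_c = 20460 m × (3.31 − 2.68) / 2.68 = 4810 m.

4810 m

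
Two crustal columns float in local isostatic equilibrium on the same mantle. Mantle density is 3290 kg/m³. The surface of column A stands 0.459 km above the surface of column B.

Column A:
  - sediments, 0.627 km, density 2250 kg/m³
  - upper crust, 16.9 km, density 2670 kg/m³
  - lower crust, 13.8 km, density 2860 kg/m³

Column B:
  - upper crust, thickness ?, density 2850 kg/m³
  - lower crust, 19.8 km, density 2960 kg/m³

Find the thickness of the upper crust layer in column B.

Take the compensation level at the base of the deeper column (depth z_c below the surface of column A) and equate Σ ρ_i t_i down to z_c; mantle fills any gap and the z_c terms cancel.
Column A: 0.627×2250 + 16.9×2670 + 13.8×2860 + (z_c − 31.327)×3290
Column B: 0.459×0 + x×2850 + 19.8×2960 + (z_c − 0.459 − 19.8 − x)×3290
The z_c×3290 term appears on both sides and cancels. Collect the known terms of each column as K = Σ(ρt)_known − 3290 × (depth of known layers): K_A = 86001.75 − 3290×31.327 = −17064.08; K_B = 58608 − 3290×(0.459 + 19.8) = −8044.11.
Balance: K_A = K_B − x×(3290 − 2850), so x = (K_B − K_A)/(3290 − 2850) = 9019.97/440 = 20.5 km.

20.5 km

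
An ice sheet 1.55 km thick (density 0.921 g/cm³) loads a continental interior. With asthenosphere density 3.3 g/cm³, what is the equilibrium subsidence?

By Archimedes' principle applied to the lithosphere: the ice load ρ_ice t is balanced by mantle displaced below, ρ_m s.
s = t ρ_ice / ρ_m = 1.55 km × 0.921/3.3 = 0.433 km.

0.433 km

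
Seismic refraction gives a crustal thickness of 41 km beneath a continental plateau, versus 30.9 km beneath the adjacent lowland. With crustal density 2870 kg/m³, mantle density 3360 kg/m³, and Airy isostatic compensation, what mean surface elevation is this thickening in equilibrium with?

Excess crust Δ = 41 km − 30.9 km = 10.1 km, split between elevation h and root r with h + r = Δ.
Airy balance ρ_c h = (ρ_m − ρ_c) r gives r = h ρ_c/(ρ_m − ρ_c), so h (1 + ρ_c/(ρ_m − ρ_c)) = Δ, i.e. h = Δ (ρ_m − ρ_c)/ρ_m.
h = 10.1 km × 490/3360 = 1.47 km.

1.47 km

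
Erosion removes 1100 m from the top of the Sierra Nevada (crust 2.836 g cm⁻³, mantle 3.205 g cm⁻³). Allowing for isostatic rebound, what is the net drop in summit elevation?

Rebound u = e ρ_c/ρ_m = 1100 m × 2.836/3.205 = 973.4 m.
Net surface drop = e − u = 1100 m − 973.4 m = e (ρ_m − ρ_c)/ρ_m = 127 m.

127 m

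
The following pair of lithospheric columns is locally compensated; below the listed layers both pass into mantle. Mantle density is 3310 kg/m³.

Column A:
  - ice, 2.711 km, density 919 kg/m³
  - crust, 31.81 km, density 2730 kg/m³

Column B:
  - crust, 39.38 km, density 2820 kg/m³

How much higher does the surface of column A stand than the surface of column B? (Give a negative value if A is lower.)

For any compensation level in the mantle, the mantle terms cancel and isostasy reduces to e = (Σt_A − Σt_B) − (Σ(ρt)_A − Σ(ρt)_B) / ρ_m.
Σt_A = 34.521 km; Σt_B = 39.38 km; Σ(ρt)_A = 89332.709; Σ(ρt)_B = 111051.6 (in km·kg/m³).
e = (34.521 − 39.38) − (89332.709 − 111051.6) / 3310 = 1.7 km.

1.7 km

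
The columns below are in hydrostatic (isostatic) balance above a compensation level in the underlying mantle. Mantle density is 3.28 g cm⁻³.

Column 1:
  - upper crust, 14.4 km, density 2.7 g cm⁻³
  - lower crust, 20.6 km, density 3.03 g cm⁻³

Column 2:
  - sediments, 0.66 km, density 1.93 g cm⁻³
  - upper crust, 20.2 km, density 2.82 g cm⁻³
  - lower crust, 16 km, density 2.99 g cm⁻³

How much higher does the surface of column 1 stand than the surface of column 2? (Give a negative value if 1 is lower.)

For any compensation level in the mantle, the mantle terms cancel and isostasy reduces to e = (Σt_1 − Σt_2) − (Σ(ρt)_1 − Σ(ρt)_2) / ρ_m.
Σt_1 = 35 km; Σt_2 = 36.86 km; Σ(ρt)_1 = 101.298; Σ(ρt)_2 = 106.0778 (in km·g cm⁻³).
e = (35 − 36.86) − (101.298 − 106.0778) / 3.28 = −0.403 km.

−0.403 km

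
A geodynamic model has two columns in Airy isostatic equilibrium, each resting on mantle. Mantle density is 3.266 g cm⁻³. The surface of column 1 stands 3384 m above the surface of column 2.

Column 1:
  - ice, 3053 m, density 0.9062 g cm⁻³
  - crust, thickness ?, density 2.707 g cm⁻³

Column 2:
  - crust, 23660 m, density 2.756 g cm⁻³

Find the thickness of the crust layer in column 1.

28500 m

Take the compensation level at the base of the deeper column (depth z_c below the surface of column 1) and equate Σ ρ_i t_i down to z_c; mantle fills any gap and the z_c terms cancel.
Column 1: 3053×0.9062 + x×2.707 + (z_c − 3053 − x)×3.266
Column 2: 3384×0 + 23660×2.756 + (z_c − 3384 − 23660)×3.266
The z_c×3.266 term appears on both sides and cancels. Collect the known terms of each column as K = Σ(ρt)_known − 3.266 × (depth of known layers): K_1 = 2766.6286 − 3.266×3053 = −7204.4694; K_2 = 65206.96 − 3.266×(3384 + 23660) = −23118.744.
Balance: K_1 − x×(3.266 − 2.707) = K_2, so x = (K_1 − K_2)/(3.266 − 2.707) = 15914.3/0.559 = 28500 m.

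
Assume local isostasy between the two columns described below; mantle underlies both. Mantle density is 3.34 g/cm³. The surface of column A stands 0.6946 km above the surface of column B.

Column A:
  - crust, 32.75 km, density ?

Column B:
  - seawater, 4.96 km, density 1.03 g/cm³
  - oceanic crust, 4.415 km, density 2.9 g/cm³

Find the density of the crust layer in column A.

2.86 g/cm³

Take the compensation level at the base of the deeper column (depth z_c below the surface of column A) and equate Σ ρ_i t_i down to z_c; mantle fills any gap and the z_c terms cancel.
Column A: 32.75×ρ + (z_c − 32.75)×3.34
Column B: 0.6946×0 + 4.96×1.03 + 4.415×2.9 + (z_c − 0.6946 − 9.375)×3.34
The z_c×3.34 term appears on both sides and cancels. Collect the known terms of each column as K = Σ(ρt)_known − 3.34 × (depth of known layers): K_A = 0 − 3.34×32.75 = −109.385; K_B = 17.9123 − 3.34×(0.6946 + 9.375) = −15.720164.
Balance: K_A + 32.75×ρ = K_B, so ρ = (K_B − K_A)/32.75 = 93.6648/32.75 = 2.86 g/cm³.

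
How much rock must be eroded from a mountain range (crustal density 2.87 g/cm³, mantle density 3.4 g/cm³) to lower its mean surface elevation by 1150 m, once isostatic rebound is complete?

7380 m

Net drop Δ = e − u = e − e ρ_c/ρ_m = e (ρ_m − ρ_c)/ρ_m.
e = Δ ρ_m/(ρ_m − ρ_c) = 1150 m × 3.4/0.53 = 7380 m.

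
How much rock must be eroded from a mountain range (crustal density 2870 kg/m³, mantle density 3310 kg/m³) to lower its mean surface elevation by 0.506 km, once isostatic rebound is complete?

Net drop Δ = e − u = e − e ρ_c/ρ_m = e (ρ_m − ρ_c)/ρ_m.
e = Δ ρ_m/(ρ_m − ρ_c) = 0.506 km × 3310/440 = 3.81 km.

3.81 km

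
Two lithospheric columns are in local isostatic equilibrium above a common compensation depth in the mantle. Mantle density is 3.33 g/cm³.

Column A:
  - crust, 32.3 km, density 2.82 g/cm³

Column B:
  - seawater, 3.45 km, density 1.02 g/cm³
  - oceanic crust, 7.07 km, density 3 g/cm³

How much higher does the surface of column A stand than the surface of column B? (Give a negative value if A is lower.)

For any compensation level in the mantle, the mantle terms cancel and isostasy reduces to e = (Σt_A − Σt_B) − (Σ(ρt)_A − Σ(ρt)_B) / ρ_m.
Σt_A = 32.3 km; Σt_B = 10.52 km; Σ(ρt)_A = 91.086; Σ(ρt)_B = 24.729 (in km·g/cm³).
e = (32.3 − 10.52) − (91.086 − 24.729) / 3.33 = 1.85 km.

1.85 km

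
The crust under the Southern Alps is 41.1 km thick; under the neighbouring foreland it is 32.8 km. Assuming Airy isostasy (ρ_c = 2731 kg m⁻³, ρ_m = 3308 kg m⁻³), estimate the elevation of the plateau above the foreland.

Excess crust Δ = 41.1 km − 32.8 km = 8.3 km, split between elevation h and root r with h + r = Δ.
Airy balance ρ_c h = (ρ_m − ρ_c) r gives r = h ρ_c/(ρ_m − ρ_c), so h (1 + ρ_c/(ρ_m − ρ_c)) = Δ, i.e. h = Δ (ρ_m − ρ_c)/ρ_m.
h = 8.3 km × 577/3308 = 1.45 km.

1.45 km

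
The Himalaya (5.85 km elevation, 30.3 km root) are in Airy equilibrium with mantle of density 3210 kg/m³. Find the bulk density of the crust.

ρ_c h = (ρ_m − ρ_c) r → ρ_c (h + r) = ρ_m r → ρ_c = ρ_m r / (h + r).
ρ_c = 3210 × 30.3 km / (5.85 km + 30.3 km) = 2690 kg/m³.

2690 kg/m³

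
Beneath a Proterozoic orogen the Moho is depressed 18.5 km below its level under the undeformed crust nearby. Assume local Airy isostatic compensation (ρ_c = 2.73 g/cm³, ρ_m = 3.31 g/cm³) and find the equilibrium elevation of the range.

By Archimedes' principle applied to the lithosphere: ρ_c h = (ρ_m − ρ_c) r.
h = r (ρ_m − ρ_c) / ρ_c = 18.5 km × (3.31 − 2.73) / 2.73 = 3.93 km.

3.93 km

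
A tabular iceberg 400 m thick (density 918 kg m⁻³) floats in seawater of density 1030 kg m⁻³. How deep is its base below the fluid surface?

357 m

Draft d = t ρ_obj/ρ_fluid = 400 m × 918/1030 = 357 m.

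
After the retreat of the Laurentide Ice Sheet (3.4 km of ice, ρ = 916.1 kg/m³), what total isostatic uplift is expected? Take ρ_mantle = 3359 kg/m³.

0.927 km

Removing the load lets mantle flow back in; uplift u satisfies ρ_ice t = ρ_m u.
u = t ρ_ice/ρ_m = 3.4 km × 916.1/3359 = 0.927 km.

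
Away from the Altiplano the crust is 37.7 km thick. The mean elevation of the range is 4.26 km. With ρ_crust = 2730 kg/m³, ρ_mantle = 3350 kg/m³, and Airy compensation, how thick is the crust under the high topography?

Root depth r = h ρ_c / (ρ_m − ρ_c) = 4.26 km × 2730 / 620 = 18.76 km.
Total thickness = T + h + r = 37.7 km + 4.26 km + 18.76 km = 60.7 km.

60.7 km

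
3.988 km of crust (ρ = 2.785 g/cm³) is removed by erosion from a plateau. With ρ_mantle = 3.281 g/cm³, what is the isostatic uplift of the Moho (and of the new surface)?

3.39 km

Unloading: uplift u = e ρ_c/ρ_m = 3.988 km × 2.785/3.281 = 3.39 km.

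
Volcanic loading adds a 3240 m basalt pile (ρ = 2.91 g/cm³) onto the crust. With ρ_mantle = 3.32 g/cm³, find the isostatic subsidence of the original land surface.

Subaerial loading: s = t ρ_load / ρ_m.
s = 3240 m × 2.91/3.32 = 2840 m.

2840 m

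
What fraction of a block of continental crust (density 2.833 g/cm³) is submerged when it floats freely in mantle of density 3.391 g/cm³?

0.835

Submerged fraction = ρ_obj/ρ_fluid = 2.833/3.391 = 0.835.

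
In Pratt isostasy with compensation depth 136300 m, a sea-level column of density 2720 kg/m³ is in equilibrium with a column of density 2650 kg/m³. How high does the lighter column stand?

3600 m

ρ_ref D = ρ (D + h) → h = D (ρ_ref − ρ)/ρ.
h = 136300 m × (2720 − 2650)/2650 = 3600 m.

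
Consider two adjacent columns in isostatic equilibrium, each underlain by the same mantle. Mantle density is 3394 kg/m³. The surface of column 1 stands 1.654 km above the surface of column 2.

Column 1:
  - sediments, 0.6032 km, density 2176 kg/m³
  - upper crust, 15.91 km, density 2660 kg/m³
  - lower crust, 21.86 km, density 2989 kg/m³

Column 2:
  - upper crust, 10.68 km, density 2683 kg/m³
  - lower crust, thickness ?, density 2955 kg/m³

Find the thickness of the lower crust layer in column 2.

Take the compensation level at the base of the deeper column (depth z_c below the surface of column 1) and equate Σ ρ_i t_i down to z_c; mantle fills any gap and the z_c terms cancel.
Column 1: 0.6032×2176 + 15.91×2660 + 21.86×2989 + (z_c − 38.3732)×3394
Column 2: 1.654×0 + 10.68×2683 + x×2955 + (z_c − 1.654 − 10.68 − x)×3394
The z_c×3394 term appears on both sides and cancels. Collect the known terms of each column as K = Σ(ρt)_known − 3394 × (depth of known layers): K_1 = 108972.703 − 3394×38.3732 = −21265.9376; K_2 = 28654.44 − 3394×(1.654 + 10.68) = −13207.156.
Balance: K_1 = K_2 − x×(3394 − 2955), so x = (K_2 − K_1)/(3394 − 2955) = 8058.78/439 = 18.4 km.

18.4 km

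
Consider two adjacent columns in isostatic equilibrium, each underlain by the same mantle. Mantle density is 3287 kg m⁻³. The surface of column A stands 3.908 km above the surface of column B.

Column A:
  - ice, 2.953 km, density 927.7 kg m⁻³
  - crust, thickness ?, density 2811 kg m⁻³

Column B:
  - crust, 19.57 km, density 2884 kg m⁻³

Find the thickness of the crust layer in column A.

28.9 km

Take the compensation level at the base of the deeper column (depth z_c below the surface of column A) and equate Σ ρ_i t_i down to z_c; mantle fills any gap and the z_c terms cancel.
Column A: 2.953×927.7 + x×2811 + (z_c − 2.953 − x)×3287
Column B: 3.908×0 + 19.57×2884 + (z_c − 3.908 − 19.57)×3287
The z_c×3287 term appears on both sides and cancels. Collect the known terms of each column as K = Σ(ρt)_known − 3287 × (depth of known layers): K_A = 2739.4981 − 3287×2.953 = −6967.0129; K_B = 56439.88 − 3287×(3.908 + 19.57) = −20732.306.
Balance: K_A − x×(3287 − 2811) = K_B, so x = (K_A − K_B)/(3287 − 2811) = 13765.3/476 = 28.9 km.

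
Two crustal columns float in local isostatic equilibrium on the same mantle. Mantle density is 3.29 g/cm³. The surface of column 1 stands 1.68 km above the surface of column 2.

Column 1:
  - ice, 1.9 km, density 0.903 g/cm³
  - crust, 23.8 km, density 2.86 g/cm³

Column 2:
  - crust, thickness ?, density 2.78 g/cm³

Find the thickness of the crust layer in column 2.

Take the compensation level at the base of the deeper column (depth z_c below the surface of column 1) and equate Σ ρ_i t_i down to z_c; mantle fills any gap and the z_c terms cancel.
Column 1: 1.9×0.903 + 23.8×2.86 + (z_c − 25.7)×3.29
Column 2: 1.68×0 + x×2.78 + (z_c − 1.68 − 0 − x)×3.29
The z_c×3.29 term appears on both sides and cancels. Collect the known terms of each column as K = Σ(ρt)_known − 3.29 × (depth of known layers): K_1 = 69.7837 − 3.29×25.7 = −14.7693; K_2 = 0 − 3.29×(1.68 + 0) = −5.5272.
Balance: K_1 = K_2 − x×(3.29 − 2.78), so x = (K_2 − K_1)/(3.29 − 2.78) = 9.2421/0.51 = 18.1 km.

18.1 km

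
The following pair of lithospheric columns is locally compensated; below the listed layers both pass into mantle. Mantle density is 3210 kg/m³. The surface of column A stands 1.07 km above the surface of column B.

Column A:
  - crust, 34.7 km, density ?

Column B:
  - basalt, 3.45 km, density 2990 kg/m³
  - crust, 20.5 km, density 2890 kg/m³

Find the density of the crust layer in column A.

Take the compensation level at the base of the deeper column (depth z_c below the surface of column A) and equate Σ ρ_i t_i down to z_c; mantle fills any gap and the z_c terms cancel.
Column A: 34.7×ρ + (z_c − 34.7)×3210
Column B: 1.07×0 + 3.45×2990 + 20.5×2890 + (z_c − 1.07 − 23.95)×3210
The z_c×3210 term appears on both sides and cancels. Collect the known terms of each column as K = Σ(ρt)_known − 3210 × (depth of known layers): K_A = 0 − 3210×34.7 = −111387; K_B = 69560.5 − 3210×(1.07 + 23.95) = −10753.7.
Balance: K_A + 34.7×ρ = K_B, so ρ = (K_B − K_A)/34.7 = 100633/34.7 = 2900 kg/m³.

2900 kg/m³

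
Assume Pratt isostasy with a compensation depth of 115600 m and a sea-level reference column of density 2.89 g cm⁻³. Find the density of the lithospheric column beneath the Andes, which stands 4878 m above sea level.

2.77 g cm⁻³

Pratt balance: ρ_ref D = ρ (D + h).
ρ = ρ_ref D/(D + h) = 2.89 × 115600 m/(115600 m + 4878 m) = 2.77 g cm⁻³.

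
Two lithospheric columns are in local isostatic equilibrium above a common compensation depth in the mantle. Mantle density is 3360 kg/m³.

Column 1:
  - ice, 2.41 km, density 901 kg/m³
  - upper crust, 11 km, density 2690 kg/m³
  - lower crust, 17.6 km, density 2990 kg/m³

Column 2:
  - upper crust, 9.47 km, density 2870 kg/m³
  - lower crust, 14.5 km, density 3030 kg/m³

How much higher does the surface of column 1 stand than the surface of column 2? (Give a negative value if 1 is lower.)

For any compensation level in the mantle, the mantle terms cancel and isostasy reduces to e = (Σt_1 − Σt_2) − (Σ(ρt)_1 − Σ(ρt)_2) / ρ_m.
Σt_1 = 31.01 km; Σt_2 = 23.97 km; Σ(ρt)_1 = 84385.41; Σ(ρt)_2 = 71113.9 (in km·kg/m³).
e = (31.01 − 23.97) − (84385.41 − 71113.9) / 3360 = 3.09 km.

3.09 km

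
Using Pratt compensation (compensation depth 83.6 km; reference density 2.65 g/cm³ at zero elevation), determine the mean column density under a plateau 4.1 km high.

Pratt balance: ρ_ref D = ρ (D + h).
ρ = ρ_ref D/(D + h) = 2.65 × 83.6 km/(83.6 km + 4.1 km) = 2.53 g/cm³.

2.53 g/cm³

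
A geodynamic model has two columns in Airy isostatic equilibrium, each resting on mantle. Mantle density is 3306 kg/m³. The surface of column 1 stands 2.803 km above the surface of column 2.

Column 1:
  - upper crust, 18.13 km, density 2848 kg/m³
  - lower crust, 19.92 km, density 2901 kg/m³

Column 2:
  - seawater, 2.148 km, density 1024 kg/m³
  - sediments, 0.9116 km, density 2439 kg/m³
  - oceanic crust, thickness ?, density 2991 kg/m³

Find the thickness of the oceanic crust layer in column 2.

4.48 km

Take the compensation level at the base of the deeper column (depth z_c below the surface of column 1) and equate Σ ρ_i t_i down to z_c; mantle fills any gap and the z_c terms cancel.
Column 1: 18.13×2848 + 19.92×2901 + (z_c − 38.05)×3306
Column 2: 2.803×0 + 2.148×1024 + 0.9116×2439 + x×2991 + (z_c − 2.803 − 3.0596 − x)×3306
The z_c×3306 term appears on both sides and cancels. Collect the known terms of each column as K = Σ(ρt)_known − 3306 × (depth of known layers): K_1 = 109422.16 − 3306×38.05 = −16371.14; K_2 = 4422.9444 − 3306×(2.803 + 3.0596) = −14958.8112.
Balance: K_1 = K_2 − x×(3306 − 2991), so x = (K_2 − K_1)/(3306 − 2991) = 1412.33/315 = 4.48 km.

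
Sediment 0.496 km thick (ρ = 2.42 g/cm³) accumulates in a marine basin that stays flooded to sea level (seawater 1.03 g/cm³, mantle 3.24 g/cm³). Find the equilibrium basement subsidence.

Submarine loading: the sediment displaces seawater, and the subsidence is in turn flooded, so s (ρ_m − ρ_w) = t (ρ_sed − ρ_w).
s = 0.496 km × (2.42 − 1.03) / (3.24 − 1.03) = 0.312 km.

0.312 km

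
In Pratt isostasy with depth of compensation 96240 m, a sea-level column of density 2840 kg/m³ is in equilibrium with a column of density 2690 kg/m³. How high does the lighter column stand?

ρ_ref D = ρ (D + h) → h = D (ρ_ref − ρ)/ρ.
h = 96240 m × (2840 − 2690)/2690 = 5370 m.

5370 m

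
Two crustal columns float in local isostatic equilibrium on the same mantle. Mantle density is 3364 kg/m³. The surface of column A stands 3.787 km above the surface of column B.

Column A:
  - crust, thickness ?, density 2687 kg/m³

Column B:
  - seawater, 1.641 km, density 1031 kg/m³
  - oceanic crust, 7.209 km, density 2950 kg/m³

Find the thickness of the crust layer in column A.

28.9 km

Take the compensation level at the base of the deeper column (depth z_c below the surface of column A) and equate Σ ρ_i t_i down to z_c; mantle fills any gap and the z_c terms cancel.
Column A: x×2687 + (z_c − 0 − x)×3364
Column B: 3.787×0 + 1.641×1031 + 7.209×2950 + (z_c − 3.787 − 8.85)×3364
The z_c×3364 term appears on both sides and cancels. Collect the known terms of each column as K = Σ(ρt)_known − 3364 × (depth of known layers): K_A = 0 − 3364×0 = 0; K_B = 22958.421 − 3364×(3.787 + 8.85) = −19552.447.
Balance: K_A − x×(3364 − 2687) = K_B, so x = (K_A − K_B)/(3364 − 2687) = 19552.4/677 = 28.9 km.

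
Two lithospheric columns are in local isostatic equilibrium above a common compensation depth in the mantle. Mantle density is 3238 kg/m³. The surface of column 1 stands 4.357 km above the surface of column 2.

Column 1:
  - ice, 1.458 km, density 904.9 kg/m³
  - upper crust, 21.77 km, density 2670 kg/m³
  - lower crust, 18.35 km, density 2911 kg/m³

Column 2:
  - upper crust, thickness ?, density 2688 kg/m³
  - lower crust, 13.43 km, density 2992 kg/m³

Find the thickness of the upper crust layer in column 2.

Take the compensation level at the base of the deeper column (depth z_c below the surface of column 1) and equate Σ ρ_i t_i down to z_c; mantle fills any gap and the z_c terms cancel.
Column 1: 1.458×904.9 + 21.77×2670 + 18.35×2911 + (z_c − 41.578)×3238
Column 2: 4.357×0 + x×2688 + 13.43×2992 + (z_c − 4.357 − 13.43 − x)×3238
The z_c×3238 term appears on both sides and cancels. Collect the known terms of each column as K = Σ(ρt)_known − 3238 × (depth of known layers): K_1 = 112862.094 − 3238×41.578 = −21767.4698; K_2 = 40182.56 − 3238×(4.357 + 13.43) = −17411.746.
Balance: K_1 = K_2 − x×(3238 − 2688), so x = (K_2 − K_1)/(3238 − 2688) = 4355.72/550 = 7.92 km.

7.92 km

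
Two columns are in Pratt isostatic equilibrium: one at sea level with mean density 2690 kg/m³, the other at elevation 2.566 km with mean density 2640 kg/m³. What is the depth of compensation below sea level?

ρ_ref D = ρ (D + h) → D (ρ_ref − ρ) = ρ h.
D = ρ h/(ρ_ref − ρ) = 2640 × 2.566 km/(2690 − 2640) = 135 km.

135 km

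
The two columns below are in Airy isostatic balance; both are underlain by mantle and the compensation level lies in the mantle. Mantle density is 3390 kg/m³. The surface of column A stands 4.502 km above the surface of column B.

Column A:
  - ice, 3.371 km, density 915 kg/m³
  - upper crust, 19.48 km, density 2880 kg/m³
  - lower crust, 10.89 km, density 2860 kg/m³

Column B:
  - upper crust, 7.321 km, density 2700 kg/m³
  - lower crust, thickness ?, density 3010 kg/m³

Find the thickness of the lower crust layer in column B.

9.83 km

Take the compensation level at the base of the deeper column (depth z_c below the surface of column A) and equate Σ ρ_i t_i down to z_c; mantle fills any gap and the z_c terms cancel.
Column A: 3.371×915 + 19.48×2880 + 10.89×2860 + (z_c − 33.741)×3390
Column B: 4.502×0 + 7.321×2700 + x×3010 + (z_c − 4.502 − 7.321 − x)×3390
The z_c×3390 term appears on both sides and cancels. Collect the known terms of each column as K = Σ(ρt)_known − 3390 × (depth of known layers): K_A = 90332.265 − 3390×33.741 = −24049.725; K_B = 19766.7 − 3390×(4.502 + 7.321) = −20313.27.
Balance: K_A = K_B − x×(3390 − 3010), so x = (K_B − K_A)/(3390 − 3010) = 3736.45/380 = 9.83 km.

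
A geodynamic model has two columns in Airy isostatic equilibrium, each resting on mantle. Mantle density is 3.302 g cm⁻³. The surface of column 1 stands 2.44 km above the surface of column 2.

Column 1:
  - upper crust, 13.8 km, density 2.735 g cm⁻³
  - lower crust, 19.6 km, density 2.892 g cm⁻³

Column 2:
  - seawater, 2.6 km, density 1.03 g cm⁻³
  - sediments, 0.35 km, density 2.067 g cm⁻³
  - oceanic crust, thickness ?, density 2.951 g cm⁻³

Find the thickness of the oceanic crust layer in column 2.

4.17 km

Take the compensation level at the base of the deeper column (depth z_c below the surface of column 1) and equate Σ ρ_i t_i down to z_c; mantle fills any gap and the z_c terms cancel.
Column 1: 13.8×2.735 + 19.6×2.892 + (z_c − 33.4)×3.302
Column 2: 2.44×0 + 2.6×1.03 + 0.35×2.067 + x×2.951 + (z_c − 2.44 − 2.95 − x)×3.302
The z_c×3.302 term appears on both sides and cancels. Collect the known terms of each column as K = Σ(ρt)_known − 3.302 × (depth of known layers): K_1 = 94.4262 − 3.302×33.4 = −15.8606; K_2 = 3.40145 − 3.302×(2.44 + 2.95) = −14.39633.
Balance: K_1 = K_2 − x×(3.302 − 2.951), so x = (K_2 − K_1)/(3.302 − 2.951) = 1.46427/0.351 = 4.17 km.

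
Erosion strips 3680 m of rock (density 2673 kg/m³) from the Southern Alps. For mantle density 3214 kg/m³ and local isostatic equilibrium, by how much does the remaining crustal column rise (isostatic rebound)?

Unloading: uplift u = e ρ_c/ρ_m = 3680 m × 2673/3214 = 3060 m.

3060 m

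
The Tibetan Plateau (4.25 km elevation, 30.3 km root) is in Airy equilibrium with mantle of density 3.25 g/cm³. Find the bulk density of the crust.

ρ_c h = (ρ_m − ρ_c) r → ρ_c (h + r) = ρ_m r → ρ_c = ρ_m r / (h + r).
ρ_c = 3.25 × 30.3 km / (4.25 km + 30.3 km) = 2.85 g/cm³.

2.85 g/cm³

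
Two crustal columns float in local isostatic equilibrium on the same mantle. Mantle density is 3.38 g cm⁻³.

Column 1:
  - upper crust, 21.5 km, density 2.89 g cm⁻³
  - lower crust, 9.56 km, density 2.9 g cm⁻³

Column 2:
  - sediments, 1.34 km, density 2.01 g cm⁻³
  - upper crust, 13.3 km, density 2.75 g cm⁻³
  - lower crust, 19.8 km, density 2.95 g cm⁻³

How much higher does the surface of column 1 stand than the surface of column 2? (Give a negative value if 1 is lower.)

−1.07 km

For any compensation level in the mantle, the mantle terms cancel and isostasy reduces to e = (Σt_1 − Σt_2) − (Σ(ρt)_1 − Σ(ρt)_2) / ρ_m.
Σt_1 = 31.06 km; Σt_2 = 34.44 km; Σ(ρt)_1 = 89.859; Σ(ρt)_2 = 97.6784 (in km·g cm⁻³).
e = (31.06 − 34.44) − (89.859 − 97.6784) / 3.38 = −1.07 km.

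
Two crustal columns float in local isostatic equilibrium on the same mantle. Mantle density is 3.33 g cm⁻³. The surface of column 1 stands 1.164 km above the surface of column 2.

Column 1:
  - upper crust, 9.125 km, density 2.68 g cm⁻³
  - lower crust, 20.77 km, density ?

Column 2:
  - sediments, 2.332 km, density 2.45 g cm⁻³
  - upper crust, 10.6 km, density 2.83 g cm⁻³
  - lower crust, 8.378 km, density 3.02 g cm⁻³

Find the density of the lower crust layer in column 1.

Take the compensation level at the base of the deeper column (depth z_c below the surface of column 1) and equate Σ ρ_i t_i down to z_c; mantle fills any gap and the z_c terms cancel.
Column 1: 9.125×2.68 + 20.77×ρ + (z_c − 29.895)×3.33
Column 2: 1.164×0 + 2.332×2.45 + 10.6×2.83 + 8.378×3.02 + (z_c − 1.164 − 21.31)×3.33
The z_c×3.33 term appears on both sides and cancels. Collect the known terms of each column as K = Σ(ρt)_known − 3.33 × (depth of known layers): K_1 = 24.455 − 3.33×29.895 = −75.09535; K_2 = 61.01296 − 3.33×(1.164 + 21.31) = −13.82546.
Balance: K_1 + 20.77×ρ = K_2, so ρ = (K_2 − K_1)/20.77 = 61.2699/20.77 = 2.95 g cm⁻³.

2.95 g cm⁻³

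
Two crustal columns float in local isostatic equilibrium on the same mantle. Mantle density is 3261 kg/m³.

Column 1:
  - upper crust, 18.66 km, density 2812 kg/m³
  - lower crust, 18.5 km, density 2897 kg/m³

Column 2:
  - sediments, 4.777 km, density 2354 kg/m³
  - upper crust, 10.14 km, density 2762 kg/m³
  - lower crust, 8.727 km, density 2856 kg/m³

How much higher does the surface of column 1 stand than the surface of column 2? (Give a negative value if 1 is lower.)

For any compensation level in the mantle, the mantle terms cancel and isostasy reduces to e = (Σt_1 − Σt_2) − (Σ(ρt)_1 − Σ(ρt)_2) / ρ_m.
Σt_1 = 37.16 km; Σt_2 = 23.644 km; Σ(ρt)_1 = 106066.42; Σ(ρt)_2 = 64176.05 (in km·kg/m³).
e = (37.16 − 23.644) − (106066.42 − 64176.05) / 3261 = 0.67 km.

0.67 km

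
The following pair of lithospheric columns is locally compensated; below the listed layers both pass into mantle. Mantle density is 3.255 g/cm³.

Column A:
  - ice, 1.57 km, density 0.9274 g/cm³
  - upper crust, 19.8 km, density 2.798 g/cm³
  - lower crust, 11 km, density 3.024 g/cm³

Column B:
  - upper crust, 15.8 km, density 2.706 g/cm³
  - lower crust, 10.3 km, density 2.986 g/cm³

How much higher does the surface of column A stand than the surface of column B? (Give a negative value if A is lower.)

1.17 km

For any compensation level in the mantle, the mantle terms cancel and isostasy reduces to e = (Σt_A − Σt_B) − (Σ(ρt)_A − Σ(ρt)_B) / ρ_m.
Σt_A = 32.37 km; Σt_B = 26.1 km; Σ(ρt)_A = 90.120418; Σ(ρt)_B = 73.5106 (in km·g/cm³).
e = (32.37 − 26.1) − (90.120418 − 73.5106) / 3.255 = 1.17 km.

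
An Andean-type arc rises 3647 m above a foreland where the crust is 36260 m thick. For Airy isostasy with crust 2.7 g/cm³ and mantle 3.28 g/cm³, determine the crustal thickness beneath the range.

56900 m

Root depth r = h ρ_c / (ρ_m − ρ_c) = 3647 m × 2.7 / 0.58 = 16980 m.
Total thickness = T + h + r = 36260 m + 3647 m + 16980 m = 56900 m.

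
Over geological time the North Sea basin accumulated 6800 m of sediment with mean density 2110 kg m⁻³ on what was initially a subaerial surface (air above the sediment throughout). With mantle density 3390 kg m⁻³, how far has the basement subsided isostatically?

Subaerial load: s = t ρ_sed / ρ_m = 6800 m × 2110/3390 = 4230 m.

4230 m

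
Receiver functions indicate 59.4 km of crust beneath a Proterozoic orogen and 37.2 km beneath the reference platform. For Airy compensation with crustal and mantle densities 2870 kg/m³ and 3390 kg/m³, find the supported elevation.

3.41 km

Excess crust Δ = 59.4 km − 37.2 km = 22.2 km, split between elevation h and root r with h + r = Δ.
Airy balance ρ_c h = (ρ_m − ρ_c) r gives r = h ρ_c/(ρ_m − ρ_c), so h (1 + ρ_c/(ρ_m − ρ_c)) = Δ, i.e. h = Δ (ρ_m − ρ_c)/ρ_m.
h = 22.2 km × 520/3390 = 3.41 km.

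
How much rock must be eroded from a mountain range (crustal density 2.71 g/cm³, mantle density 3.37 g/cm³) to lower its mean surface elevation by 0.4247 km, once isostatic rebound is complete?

2.17 km

Net drop Δ = e − u = e − e ρ_c/ρ_m = e (ρ_m − ρ_c)/ρ_m.
e = Δ ρ_m/(ρ_m − ρ_c) = 0.4247 km × 3.37/0.66 = 2.17 km.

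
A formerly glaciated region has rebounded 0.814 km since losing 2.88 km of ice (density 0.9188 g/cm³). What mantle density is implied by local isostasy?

3.25 g/cm³

ρ_m = ρ_ice t / u = 0.9188 × 2.88 km/0.814 km = 3.25 g/cm³.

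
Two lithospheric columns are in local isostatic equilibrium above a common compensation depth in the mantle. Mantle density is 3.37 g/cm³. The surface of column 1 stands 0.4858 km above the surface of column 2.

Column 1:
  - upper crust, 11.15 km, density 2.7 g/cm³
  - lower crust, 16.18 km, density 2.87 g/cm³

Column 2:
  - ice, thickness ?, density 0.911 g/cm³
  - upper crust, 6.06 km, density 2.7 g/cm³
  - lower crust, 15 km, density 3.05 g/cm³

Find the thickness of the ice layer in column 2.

Take the compensation level at the base of the deeper column (depth z_c below the surface of column 1) and equate Σ ρ_i t_i down to z_c; mantle fills any gap and the z_c terms cancel.
Column 1: 11.15×2.7 + 16.18×2.87 + (z_c − 27.33)×3.37
Column 2: 0.4858×0 + x×0.911 + 6.06×2.7 + 15×3.05 + (z_c − 0.4858 − 21.06 − x)×3.37
The z_c×3.37 term appears on both sides and cancels. Collect the known terms of each column as K = Σ(ρt)_known − 3.37 × (depth of known layers): K_1 = 76.5416 − 3.37×27.33 = −15.5605; K_2 = 62.112 − 3.37×(0.4858 + 21.06) = −10.497346.
Balance: K_1 = K_2 − x×(3.37 − 0.911), so x = (K_2 − K_1)/(3.37 − 0.911) = 5.06315/2.459 = 2.06 km.

2.06 km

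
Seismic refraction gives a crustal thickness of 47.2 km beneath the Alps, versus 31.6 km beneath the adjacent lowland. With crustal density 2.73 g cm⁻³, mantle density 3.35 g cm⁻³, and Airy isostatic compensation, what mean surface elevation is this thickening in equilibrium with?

Excess crust Δ = 47.2 km − 31.6 km = 15.6 km, split between elevation h and root r with h + r = Δ.
Airy balance ρ_c h = (ρ_m − ρ_c) r gives r = h ρ_c/(ρ_m − ρ_c), so h (1 + ρ_c/(ρ_m − ρ_c)) = Δ, i.e. h = Δ (ρ_m − ρ_c)/ρ_m.
h = 15.6 km × 0.62/3.35 = 2.89 km.

2.89 km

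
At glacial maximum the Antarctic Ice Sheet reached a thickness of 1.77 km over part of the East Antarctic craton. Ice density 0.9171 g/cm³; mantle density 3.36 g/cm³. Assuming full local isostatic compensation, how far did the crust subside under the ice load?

0.483 km

By Archimedes' principle applied to the lithosphere: the ice load ρ_ice t is balanced by mantle displaced below, ρ_m s.
s = t ρ_ice / ρ_m = 1.77 km × 0.9171/3.36 = 0.483 km.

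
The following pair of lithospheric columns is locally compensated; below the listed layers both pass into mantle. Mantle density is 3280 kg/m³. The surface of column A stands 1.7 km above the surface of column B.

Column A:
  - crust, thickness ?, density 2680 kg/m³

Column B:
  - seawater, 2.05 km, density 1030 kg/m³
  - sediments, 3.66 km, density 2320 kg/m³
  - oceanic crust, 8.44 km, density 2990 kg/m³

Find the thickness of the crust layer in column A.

26.9 km

Take the compensation level at the base of the deeper column (depth z_c below the surface of column A) and equate Σ ρ_i t_i down to z_c; mantle fills any gap and the z_c terms cancel.
Column A: x×2680 + (z_c − 0 − x)×3280
Column B: 1.7×0 + 2.05×1030 + 3.66×2320 + 8.44×2990 + (z_c − 1.7 − 14.15)×3280
The z_c×3280 term appears on both sides and cancels. Collect the known terms of each column as K = Σ(ρt)_known − 3280 × (depth of known layers): K_A = 0 − 3280×0 = 0; K_B = 35838.3 − 3280×(1.7 + 14.15) = −16149.7.
Balance: K_A − x×(3280 − 2680) = K_B, so x = (K_A − K_B)/(3280 − 2680) = 16149.7/600 = 26.9 km.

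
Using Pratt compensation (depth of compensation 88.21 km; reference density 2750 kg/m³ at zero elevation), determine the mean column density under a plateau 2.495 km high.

Pratt balance: ρ_ref D = ρ (D + h).
ρ = ρ_ref D/(D + h) = 2750 × 88.21 km/(88.21 km + 2.495 km) = 2670 kg/m³.

2670 kg/m³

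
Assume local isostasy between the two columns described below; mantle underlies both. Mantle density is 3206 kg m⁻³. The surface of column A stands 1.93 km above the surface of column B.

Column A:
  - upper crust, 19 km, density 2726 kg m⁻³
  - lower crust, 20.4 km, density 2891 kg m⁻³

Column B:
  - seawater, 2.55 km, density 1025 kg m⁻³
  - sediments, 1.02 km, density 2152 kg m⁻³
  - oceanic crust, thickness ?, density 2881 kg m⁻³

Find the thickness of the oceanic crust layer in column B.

8.37 km

Take the compensation level at the base of the deeper column (depth z_c below the surface of column A) and equate Σ ρ_i t_i down to z_c; mantle fills any gap and the z_c terms cancel.
Column A: 19×2726 + 20.4×2891 + (z_c − 39.4)×3206
Column B: 1.93×0 + 2.55×1025 + 1.02×2152 + x×2881 + (z_c − 1.93 − 3.57 − x)×3206
The z_c×3206 term appears on both sides and cancels. Collect the known terms of each column as K = Σ(ρt)_known − 3206 × (depth of known layers): K_A = 110770.4 − 3206×39.4 = −15546; K_B = 4808.79 − 3206×(1.93 + 3.57) = −12824.21.
Balance: K_A = K_B − x×(3206 − 2881), so x = (K_B − K_A)/(3206 − 2881) = 2721.79/325 = 8.37 km.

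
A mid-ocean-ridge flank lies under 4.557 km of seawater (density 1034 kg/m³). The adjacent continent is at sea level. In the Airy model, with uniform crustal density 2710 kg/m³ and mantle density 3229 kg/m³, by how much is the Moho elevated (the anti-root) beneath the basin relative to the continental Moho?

Isostatic balance requires: replacing crust with seawater at the top is compensated by replacing crust with mantle at the base: d (ρ_c − ρ_w) = a (ρ_m − ρ_c).
a = d (ρ_c − ρ_w)/(ρ_m − ρ_c) = 4.557 km × 1676/519 = 14.7 km.

14.7 km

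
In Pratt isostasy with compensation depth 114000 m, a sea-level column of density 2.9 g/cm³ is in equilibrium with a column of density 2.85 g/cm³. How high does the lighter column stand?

2000 m

ρ_ref D = ρ (D + h) → h = D (ρ_ref − ρ)/ρ.
h = 114000 m × (2.9 − 2.85)/2.85 = 2000 m.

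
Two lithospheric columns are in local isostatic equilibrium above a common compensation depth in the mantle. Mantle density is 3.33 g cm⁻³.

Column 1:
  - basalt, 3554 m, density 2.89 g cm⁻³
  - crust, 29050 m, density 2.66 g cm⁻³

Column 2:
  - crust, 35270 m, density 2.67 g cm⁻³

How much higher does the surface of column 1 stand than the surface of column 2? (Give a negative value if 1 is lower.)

−676 m

For any compensation level in the mantle, the mantle terms cancel and isostasy reduces to e = (Σt_1 − Σt_2) − (Σ(ρt)_1 − Σ(ρt)_2) / ρ_m.
Σt_1 = 32604 m; Σt_2 = 35270 m; Σ(ρt)_1 = 87544.06; Σ(ρt)_2 = 94170.9 (in m·g cm⁻³).
e = (32604 − 35270) − (87544.06 − 94170.9) / 3.33 = −676 m.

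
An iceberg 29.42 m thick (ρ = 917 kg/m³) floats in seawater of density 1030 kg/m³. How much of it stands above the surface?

3.23 m

Floating equilibrium: submerged depth d = t ρ_obj/ρ_fluid = 29.42 m × 917/1030 = 26.19 m.
Freeboard = t − d = 29.42 m − 26.19 m = 3.23 m.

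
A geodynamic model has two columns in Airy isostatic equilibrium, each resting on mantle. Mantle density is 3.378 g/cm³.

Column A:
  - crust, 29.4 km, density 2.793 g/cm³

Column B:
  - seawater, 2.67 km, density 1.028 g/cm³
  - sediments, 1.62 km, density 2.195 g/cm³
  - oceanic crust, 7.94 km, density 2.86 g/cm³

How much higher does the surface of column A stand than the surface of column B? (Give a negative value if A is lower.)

1.45 km

For any compensation level in the mantle, the mantle terms cancel and isostasy reduces to e = (Σt_A − Σt_B) − (Σ(ρt)_A − Σ(ρt)_B) / ρ_m.
Σt_A = 29.4 km; Σt_B = 12.23 km; Σ(ρt)_A = 82.1142; Σ(ρt)_B = 29.00906 (in km·g/cm³).
e = (29.4 − 12.23) − (82.1142 − 29.00906) / 3.378 = 1.45 km.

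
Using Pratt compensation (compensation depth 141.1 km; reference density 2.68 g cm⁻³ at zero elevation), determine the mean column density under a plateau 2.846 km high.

2.63 g cm⁻³

Pratt balance: ρ_ref D = ρ (D + h).
ρ = ρ_ref D/(D + h) = 2.68 × 141.1 km/(141.1 km + 2.846 km) = 2.63 g cm⁻³.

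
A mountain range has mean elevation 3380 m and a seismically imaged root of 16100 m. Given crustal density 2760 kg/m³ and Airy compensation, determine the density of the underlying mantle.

3340 kg/m³

Airy balance: ρ_c h = (ρ_m − ρ_c) r → ρ_m = ρ_c (1 + h/r).
ρ_m = 2760 × (1 + 3380 m/16100 m) = 3340 kg/m³.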